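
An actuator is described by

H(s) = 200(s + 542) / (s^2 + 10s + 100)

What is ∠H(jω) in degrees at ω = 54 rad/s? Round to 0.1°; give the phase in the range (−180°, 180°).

-163.5°

At s = jω = j54:
zero (s+542): 542 + j54 → |·| = √(542²+54²) = √296680 ≈ 544.68, ∠ = arctan(54/542) ≈ 5.69°
quadratic: (j54)² + 10·j54 + 100 = -2816 + j540 → |·| ≈ 2867.3, ∠ ≈ 169.14°
∠H = 5.69° − 169.14° = -163.45°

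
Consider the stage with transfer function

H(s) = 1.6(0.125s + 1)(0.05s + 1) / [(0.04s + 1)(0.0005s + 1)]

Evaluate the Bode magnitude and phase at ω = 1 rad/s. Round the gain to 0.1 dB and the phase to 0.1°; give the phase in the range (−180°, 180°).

At ω = 1 rad/s:
zero (1 + j1·0.125) = 1 + j0.125 → |·| ≈ 1.0078, ∠ ≈ 7.13°
zero (1 + j1·0.05) = 1 + j0.05 → |·| ≈ 1.0012, ∠ ≈ 2.86°
pole (1 + j1·0.04) = 1 + j0.04 → |·| ≈ 1.0008, ∠ ≈ 2.29°
pole (1 + j1·0.0005) = 1 + j0.0005 → |·| ≈ 1, ∠ ≈ 0.03°
|H| = 1.6 · 1.0078 · 1.0012 / (1.0008 · 1) ≈ 1.6131
Gain = 20 log₁₀(1.6131) ≈ 4.15 dB
∠H = (7.13° + 2.86°) − (2.29° + 0.03°) = 7.67°

4.2 dB, 7.7°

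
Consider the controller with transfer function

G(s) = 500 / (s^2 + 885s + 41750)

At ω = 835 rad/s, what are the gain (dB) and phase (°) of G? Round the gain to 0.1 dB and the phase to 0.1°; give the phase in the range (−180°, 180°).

-65.9 dB, -131.6°

Substitute s = j835:
Numerator: 500 = 500 + j0
Denominator: (j835)^2 + 885(j835) + 41750 = -655475 + j738975
|N| = √(500² + 0²) ≈ 500, ∠N ≈ 0.00°
|D| = √(655475² + 738975²) ≈ 9.8779e+05, ∠D ≈ 131.57°
|G| = 500 / 9.8779e+05 ≈ 0.00050618
Gain = 20 log₁₀(0.00050618) ≈ -65.91 dB
∠G = 0.00° − 131.57° = -131.57°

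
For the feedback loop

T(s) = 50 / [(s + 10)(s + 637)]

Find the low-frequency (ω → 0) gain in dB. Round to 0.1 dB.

T(0) = 50 / (10·637) ≈ 0.0078493
20 log₁₀(0.0078493) ≈ -42.10 dB

-42.1 dB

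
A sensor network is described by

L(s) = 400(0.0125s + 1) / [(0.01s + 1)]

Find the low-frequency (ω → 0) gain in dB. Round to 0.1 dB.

52.0 dB

L(0) = 400 · 1 / 1 = 400
20 log₁₀(400) ≈ 52.04 dB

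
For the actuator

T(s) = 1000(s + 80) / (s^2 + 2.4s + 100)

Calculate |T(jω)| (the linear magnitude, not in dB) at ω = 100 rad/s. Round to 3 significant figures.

12.9

At s = jω = j100:
zero (s+80): 80 + j100 → |·| = √(80²+100²) = √16400 ≈ 128.06, ∠ = arctan(100/80) ≈ 51.34°
quadratic: (j100)² + 2.4·j100 + 100 = -9900 + j240 → |·| ≈ 9902.9, ∠ ≈ 178.61°
|T| = 1000 · 128.06 / 9902.9 ≈ 12.932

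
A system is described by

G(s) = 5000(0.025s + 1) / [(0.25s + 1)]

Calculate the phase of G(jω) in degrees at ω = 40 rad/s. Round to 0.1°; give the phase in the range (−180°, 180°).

-39.3°

At ω = 40 rad/s:
zero (1 + j40·0.025) = 1 + j1 → |·| ≈ 1.4142, ∠ ≈ 45.00°
pole (1 + j40·0.25) = 1 + j10 → |·| ≈ 10.05, ∠ ≈ 84.29°
∠G = (45.00°) − (84.29°) = -39.29°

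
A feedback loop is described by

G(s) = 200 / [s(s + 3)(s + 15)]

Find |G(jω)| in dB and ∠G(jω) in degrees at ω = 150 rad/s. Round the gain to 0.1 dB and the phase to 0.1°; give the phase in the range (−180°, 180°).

At s = jω = j150:
pole (s+3): 3 + j150 → |·| = √(3²+150²) = √22509 ≈ 150.03, ∠ = arctan(150/3) ≈ 88.85°
pole (s+15): 15 + j150 → |·| = √(15²+150²) = √22725 ≈ 150.75, ∠ = arctan(150/15) ≈ 84.29°
pole at origin: |s| = 150, ∠ = 90.00° (in denominator)
|G| = 200 / 3.3926e+06 ≈ 5.8952e-05
Gain = 20 log₁₀(5.8952e-05) ≈ -84.59 dB
∠G = 0.00° − 263.14° = -263.14° ≡ 96.86° (principal value)

-84.6 dB, 96.9°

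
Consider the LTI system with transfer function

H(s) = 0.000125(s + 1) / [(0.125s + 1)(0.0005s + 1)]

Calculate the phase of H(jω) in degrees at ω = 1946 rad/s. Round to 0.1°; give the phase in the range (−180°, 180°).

At ω = 1946 rad/s:
zero (1 + j1946·1) = 1 + j1946 → |·| ≈ 1946, ∠ ≈ 89.97°
pole (1 + j1946·0.125) = 1 + j243.25 → |·| ≈ 243.25, ∠ ≈ 89.76°
pole (1 + j1946·0.0005) = 1 + j0.973 → |·| ≈ 1.3953, ∠ ≈ 44.22°
∠H = (89.97°) − (89.76° + 44.22°) = -44.01°

-44.0°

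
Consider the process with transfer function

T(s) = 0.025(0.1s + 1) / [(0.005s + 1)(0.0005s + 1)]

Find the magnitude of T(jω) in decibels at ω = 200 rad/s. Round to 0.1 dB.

At ω = 200 rad/s:
zero (1 + j200·0.1) = 1 + j20 → |·| ≈ 20.025, ∠ ≈ 87.14°
pole (1 + j200·0.005) = 1 + j1 → |·| ≈ 1.4142, ∠ ≈ 45.00°
pole (1 + j200·0.0005) = 1 + j0.1 → |·| ≈ 1.005, ∠ ≈ 5.71°
|T| = 0.025 · 20.025 / (1.4142 · 1.005) ≈ 0.35224
Gain = 20 log₁₀(0.35224) ≈ -9.06 dB

-9.1 dB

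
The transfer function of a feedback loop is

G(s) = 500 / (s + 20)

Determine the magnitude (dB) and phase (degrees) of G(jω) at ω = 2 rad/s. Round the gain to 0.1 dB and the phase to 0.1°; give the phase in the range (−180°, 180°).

27.9 dB, -5.7°

Substitute s = j2:
Numerator: 500 = 500 + j0
Denominator: (j2) + 20 = 20 + j2
|N| = √(500² + 0²) ≈ 500, ∠N ≈ 0.00°
|D| = √(20² + 2²) ≈ 20.1, ∠D ≈ 5.71°
|G| = 500 / 20.1 ≈ 24.876
Gain = 20 log₁₀(24.876) ≈ 27.92 dB
∠G = 0.00° − 5.71° = -5.71°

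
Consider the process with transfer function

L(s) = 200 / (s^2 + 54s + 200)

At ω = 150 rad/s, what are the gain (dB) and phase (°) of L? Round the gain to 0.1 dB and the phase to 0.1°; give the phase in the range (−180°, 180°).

Substitute s = j150:
Numerator: 200 = 200 + j0
Denominator: (j150)^2 + 54(j150) + 200 = -22300 + j8100
|N| = √(200² + 0²) ≈ 200, ∠N ≈ 0.00°
|D| = √(22300² + 8100²) ≈ 23726, ∠D ≈ 160.04°
|L| = 200 / 23726 ≈ 0.0084296
Gain = 20 log₁₀(0.0084296) ≈ -41.48 dB
∠L = 0.00° − 160.04° = -160.04°

-41.5 dB, -160.0°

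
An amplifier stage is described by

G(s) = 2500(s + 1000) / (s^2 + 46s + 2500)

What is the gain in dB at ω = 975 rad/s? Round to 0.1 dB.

11.3 dB

At s = jω = j975:
zero (s+1000): 1000 + j975 → |·| = √(1000²+975²) = √1950625 ≈ 1396.6, ∠ = arctan(975/1000) ≈ 44.27°
quadratic: (j975)² + 46·j975 + 2500 = -948125 + j44850 → |·| ≈ 9.4919e+05, ∠ ≈ 177.29°
|G| = 2500 · 1396.6 / 9.4919e+05 ≈ 3.6784
Gain = 20 log₁₀(3.6784) ≈ 11.31 dB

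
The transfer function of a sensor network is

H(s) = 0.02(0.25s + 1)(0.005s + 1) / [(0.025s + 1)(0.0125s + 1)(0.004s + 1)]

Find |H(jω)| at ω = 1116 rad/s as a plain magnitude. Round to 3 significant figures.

At ω = 1116 rad/s:
zero (1 + j1116·0.25) = 1 + j279 → |·| ≈ 279, ∠ ≈ 89.79°
zero (1 + j1116·0.005) = 1 + j5.58 → |·| ≈ 5.6689, ∠ ≈ 79.84°
pole (1 + j1116·0.025) = 1 + j27.9 → |·| ≈ 27.918, ∠ ≈ 87.95°
pole (1 + j1116·0.0125) = 1 + j13.95 → |·| ≈ 13.986, ∠ ≈ 85.90°
pole (1 + j1116·0.004) = 1 + j4.464 → |·| ≈ 4.5746, ∠ ≈ 77.37°
|H| = 0.02 · 279 · 5.6689 / (27.918 · 13.986 · 4.5746) ≈ 0.017709

0.0177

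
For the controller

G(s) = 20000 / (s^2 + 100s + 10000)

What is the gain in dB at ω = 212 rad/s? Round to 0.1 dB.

At s = jω = j212:
quadratic: (j212)² + 100·j212 + 10000 = -34944 + j21200 → |·| ≈ 40872, ∠ ≈ 148.76°
|G| = 20000 / 40872 ≈ 0.48933
Gain = 20 log₁₀(0.48933) ≈ -6.21 dB

-6.2 dB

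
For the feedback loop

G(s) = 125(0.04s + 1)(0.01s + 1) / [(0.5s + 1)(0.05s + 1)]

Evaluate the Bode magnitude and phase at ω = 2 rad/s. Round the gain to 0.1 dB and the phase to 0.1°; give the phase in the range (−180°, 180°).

38.9 dB, -45.0°

At ω = 2 rad/s:
zero (1 + j2·0.04) = 1 + j0.08 → |·| ≈ 1.0032, ∠ ≈ 4.57°
zero (1 + j2·0.01) = 1 + j0.02 → |·| ≈ 1.0002, ∠ ≈ 1.15°
pole (1 + j2·0.5) = 1 + j1 → |·| ≈ 1.4142, ∠ ≈ 45.00°
pole (1 + j2·0.05) = 1 + j0.1 → |·| ≈ 1.005, ∠ ≈ 5.71°
|G| = 125 · 1.0032 · 1.0002 / (1.4142 · 1.005) ≈ 88.249
Gain = 20 log₁₀(88.249) ≈ 38.91 dB
∠G = (4.57° + 1.15°) − (45.00° + 5.71°) = -44.99°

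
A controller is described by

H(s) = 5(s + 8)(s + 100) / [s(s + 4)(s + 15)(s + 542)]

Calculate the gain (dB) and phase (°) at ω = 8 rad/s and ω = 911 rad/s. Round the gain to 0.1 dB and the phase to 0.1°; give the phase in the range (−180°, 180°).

ω = 8: -41.3 dB, -132.8°; ω = 911: -105.7 dB, -154.8°

At s = jω = j8:
zero (s+8): 8 + j8 → |·| = √(8²+8²) = √128 ≈ 11.314, ∠ = arctan(8/8) ≈ 45.00°
zero (s+100): 100 + j8 → |·| = √(100²+8²) = √10064 ≈ 100.32, ∠ = arctan(8/100) ≈ 4.57°
pole (s+4): 4 + j8 → |·| = √(4²+8²) = √80 ≈ 8.9443, ∠ = arctan(8/4) ≈ 63.43°
pole (s+15): 15 + j8 → |·| = √(15²+8²) = √289 ≈ 17, ∠ = arctan(8/15) ≈ 28.07°
pole (s+542): 542 + j8 → |·| = √(542²+8²) = √293828 ≈ 542.06, ∠ = arctan(8/542) ≈ 0.85°
pole at origin: |s| = 8, ∠ = 90.00° (in denominator)
|H| = 5 · 1135 / 6.5938e+05 ≈ 0.0086066
Gain = 20 log₁₀(0.0086066) ≈ -41.30 dB
∠H = 49.57° − 182.35° = -132.78°

At s = jω = j911:
zero (s+8): 8 + j911 → |·| = √(8²+911²) = √829985 ≈ 911.04, ∠ = arctan(911/8) ≈ 89.50°
zero (s+100): 100 + j911 → |·| = √(100²+911²) = √839921 ≈ 916.47, ∠ = arctan(911/100) ≈ 83.74°
pole (s+4): 4 + j911 → |·| = √(4²+911²) = √829937 ≈ 911.01, ∠ = arctan(911/4) ≈ 89.75°
pole (s+15): 15 + j911 → |·| = √(15²+911²) = √830146 ≈ 911.12, ∠ = arctan(911/15) ≈ 89.06°
pole (s+542): 542 + j911 → |·| = √(542²+911²) = √1123685 ≈ 1060, ∠ = arctan(911/542) ≈ 59.25°
pole at origin: |s| = 911, ∠ = 90.00° (in denominator)
|H| = 5 · 8.3494e+05 / 8.0154e+11 ≈ 5.2083e-06
Gain = 20 log₁₀(5.2083e-06) ≈ -105.67 dB
∠H = 173.24° − 328.06° = -154.82°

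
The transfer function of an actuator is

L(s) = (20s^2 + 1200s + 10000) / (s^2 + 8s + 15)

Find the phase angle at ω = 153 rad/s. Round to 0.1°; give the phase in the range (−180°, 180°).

Substitute s = j153:
Numerator: 20(j153)^2 + 1200(j153) + 10000 = -458180 + j183600
Denominator: (j153)^2 + 8(j153) + 15 = -23394 + j1224
|N| = √(458180² + 183600²) ≈ 4.936e+05, ∠N ≈ 158.16°
|D| = √(23394² + 1224²) ≈ 23426, ∠D ≈ 177.00°
∠L = 158.16° − 177.00° = -18.84°

-18.8°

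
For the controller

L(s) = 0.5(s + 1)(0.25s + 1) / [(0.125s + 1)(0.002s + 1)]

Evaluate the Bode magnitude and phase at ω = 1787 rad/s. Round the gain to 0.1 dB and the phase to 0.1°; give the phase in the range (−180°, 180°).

At ω = 1787 rad/s:
zero (1 + j1787·1) = 1 + j1787 → |·| ≈ 1787, ∠ ≈ 89.97°
zero (1 + j1787·0.25) = 1 + j446.75 → |·| ≈ 446.75, ∠ ≈ 89.87°
pole (1 + j1787·0.125) = 1 + j223.375 → |·| ≈ 223.38, ∠ ≈ 89.74°
pole (1 + j1787·0.002) = 1 + j3.574 → |·| ≈ 3.7113, ∠ ≈ 74.37°
|L| = 0.5 · 1787 · 446.75 / (223.38 · 3.7113) ≈ 481.49
Gain = 20 log₁₀(481.49) ≈ 53.65 dB
∠L = (89.97° + 89.87°) − (89.74° + 74.37°) = 15.73°

53.7 dB, 15.7°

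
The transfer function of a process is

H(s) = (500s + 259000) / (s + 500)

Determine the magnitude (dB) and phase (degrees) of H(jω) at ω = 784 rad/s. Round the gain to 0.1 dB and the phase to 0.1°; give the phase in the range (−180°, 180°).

Substitute s = j784:
Numerator: 500(j784) + 259000 = 259000 + j392000
Denominator: (j784) + 500 = 500 + j784
|N| = √(259000² + 392000²) ≈ 4.6984e+05, ∠N ≈ 56.55°
|D| = √(500² + 784²) ≈ 929.87, ∠D ≈ 57.47°
|H| = 4.6984e+05 / 929.87 ≈ 505.27
Gain = 20 log₁₀(505.27) ≈ 54.07 dB
∠H = 56.55° − 57.47° = -0.92°

54.1 dB, -0.9°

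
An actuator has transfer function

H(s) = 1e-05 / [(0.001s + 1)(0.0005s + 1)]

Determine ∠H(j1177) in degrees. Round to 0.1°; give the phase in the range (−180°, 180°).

-80.1°

At ω = 1177 rad/s:
pole (1 + j1177·0.001) = 1 + j1.177 → |·| ≈ 1.5445, ∠ ≈ 49.65°
pole (1 + j1177·0.0005) = 1 + j0.5885 → |·| ≈ 1.1603, ∠ ≈ 30.48°
∠H = (0°) − (49.65° + 30.48°) = -80.13°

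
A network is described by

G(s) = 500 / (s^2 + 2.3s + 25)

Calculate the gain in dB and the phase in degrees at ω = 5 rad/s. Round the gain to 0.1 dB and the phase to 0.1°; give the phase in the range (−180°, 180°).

32.8 dB, -90.0°

At s = jω = j5:
quadratic: (j5)² + 2.3·j5 + 25 = 0 + j11.5 → |·| ≈ 11.5, ∠ ≈ 90.00°
|G| = 500 / 11.5 ≈ 43.478
Gain = 20 log₁₀(43.478) ≈ 32.77 dB
∠G = 0.00° − 90.00° = -90.00°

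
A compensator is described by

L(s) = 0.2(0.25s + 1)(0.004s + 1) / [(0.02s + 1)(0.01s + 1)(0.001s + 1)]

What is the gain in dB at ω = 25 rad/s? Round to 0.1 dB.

At ω = 25 rad/s:
zero (1 + j25·0.25) = 1 + j6.25 → |·| ≈ 6.3295, ∠ ≈ 80.91°
zero (1 + j25·0.004) = 1 + j0.1 → |·| ≈ 1.005, ∠ ≈ 5.71°
pole (1 + j25·0.02) = 1 + j0.5 → |·| ≈ 1.118, ∠ ≈ 26.57°
pole (1 + j25·0.01) = 1 + j0.25 → |·| ≈ 1.0308, ∠ ≈ 14.04°
pole (1 + j25·0.001) = 1 + j0.025 → |·| ≈ 1.0003, ∠ ≈ 1.43°
|L| = 0.2 · 6.3295 · 1.005 / (1.118 · 1.0308 · 1.0003) ≈ 1.1036
Gain = 20 log₁₀(1.1036) ≈ 0.86 dB

0.9 dB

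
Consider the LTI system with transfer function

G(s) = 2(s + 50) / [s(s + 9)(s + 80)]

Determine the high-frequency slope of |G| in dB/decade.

Each pole contributes −20 dB/decade at high frequency; each zero contributes +20 dB/decade.
Net: 1 zero(s) − 3 pole(s) → -40 dB/decade.

-40 dB/decade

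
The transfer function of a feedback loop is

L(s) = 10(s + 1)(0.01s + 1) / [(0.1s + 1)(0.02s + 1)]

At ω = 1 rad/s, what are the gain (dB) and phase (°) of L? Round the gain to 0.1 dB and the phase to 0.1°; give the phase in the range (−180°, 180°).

At ω = 1 rad/s:
zero (1 + j1·1) = 1 + j1 → |·| ≈ 1.4142, ∠ ≈ 45.00°
zero (1 + j1·0.01) = 1 + j0.01 → |·| ≈ 1, ∠ ≈ 0.57°
pole (1 + j1·0.1) = 1 + j0.1 → |·| ≈ 1.005, ∠ ≈ 5.71°
pole (1 + j1·0.02) = 1 + j0.02 → |·| ≈ 1.0002, ∠ ≈ 1.15°
|L| = 10 · 1.4142 · 1 / (1.005 · 1.0002) ≈ 14.069
Gain = 20 log₁₀(14.069) ≈ 22.97 dB
∠L = (45.00° + 0.57°) − (5.71° + 1.15°) = 38.71°

23.0 dB, 38.7°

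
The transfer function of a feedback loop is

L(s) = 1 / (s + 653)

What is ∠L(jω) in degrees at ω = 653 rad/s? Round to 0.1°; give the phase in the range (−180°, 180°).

-45.0°

Substitute s = j653:
Numerator: 1 = 1 + j0
Denominator: (j653) + 653 = 653 + j653
|N| = √(1² + 0²) ≈ 1, ∠N ≈ 0.00°
|D| = √(653² + 653²) ≈ 923.48, ∠D ≈ 45.00°
∠L = 0.00° − 45.00° = -45.00°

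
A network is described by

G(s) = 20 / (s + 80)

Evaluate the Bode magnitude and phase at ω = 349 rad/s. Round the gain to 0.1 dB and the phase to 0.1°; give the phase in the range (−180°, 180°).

At s = jω = j349:
pole (s+80): 80 + j349 → |·| = √(80²+349²) = √128201 ≈ 358.05, ∠ = arctan(349/80) ≈ 77.09°
|G| = 20 / 358.05 ≈ 0.055858
Gain = 20 log₁₀(0.055858) ≈ -25.06 dB
∠G = 0.00° − 77.09° = -77.09°

-25.1 dB, -77.1°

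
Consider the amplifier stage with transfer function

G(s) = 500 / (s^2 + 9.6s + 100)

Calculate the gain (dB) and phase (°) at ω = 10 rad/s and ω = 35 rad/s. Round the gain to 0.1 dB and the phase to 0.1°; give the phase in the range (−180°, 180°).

ω = 10: 14.3 dB, -90.0°; ω = 35: -7.4 dB, -163.4°

At s = jω = j10:
quadratic: (j10)² + 9.6·j10 + 100 = 0 + j96 → |·| ≈ 96, ∠ ≈ 90.00°
|G| = 500 / 96 ≈ 5.2083
Gain = 20 log₁₀(5.2083) ≈ 14.33 dB
∠G = 0.00° − 90.00° = -90.00°

At s = jω = j35:
quadratic: (j35)² + 9.6·j35 + 100 = -1125 + j336 → |·| ≈ 1174.1, ∠ ≈ 163.37°
|G| = 500 / 1174.1 ≈ 0.42586
Gain = 20 log₁₀(0.42586) ≈ -7.41 dB
∠G = 0.00° − 163.37° = -163.37°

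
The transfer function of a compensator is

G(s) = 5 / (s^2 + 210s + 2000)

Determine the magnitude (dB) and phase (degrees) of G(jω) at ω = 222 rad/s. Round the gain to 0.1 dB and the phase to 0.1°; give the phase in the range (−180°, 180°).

Substitute s = j222:
Numerator: 5 = 5 + j0
Denominator: (j222)^2 + 210(j222) + 2000 = -47284 + j46620
|N| = √(5² + 0²) ≈ 5, ∠N ≈ 0.00°
|D| = √(47284² + 46620²) ≈ 66402, ∠D ≈ 135.41°
|G| = 5 / 66402 ≈ 7.5299e-05
Gain = 20 log₁₀(7.5299e-05) ≈ -82.46 dB
∠G = 0.00° − 135.41° = -135.41°

-82.5 dB, -135.4°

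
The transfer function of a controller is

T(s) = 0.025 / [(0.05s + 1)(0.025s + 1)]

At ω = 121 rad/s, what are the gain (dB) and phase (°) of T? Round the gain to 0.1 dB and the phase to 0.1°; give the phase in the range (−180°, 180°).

-57.9 dB, -152.3°

At ω = 121 rad/s:
pole (1 + j121·0.05) = 1 + j6.05 → |·| ≈ 6.1321, ∠ ≈ 80.61°
pole (1 + j121·0.025) = 1 + j3.025 → |·| ≈ 3.186, ∠ ≈ 71.71°
|T| = 0.025 · 1 / (6.1321 · 3.186) ≈ 0.0012796
Gain = 20 log₁₀(0.0012796) ≈ -57.86 dB
∠T = (0°) − (80.61° + 71.71°) = -152.32°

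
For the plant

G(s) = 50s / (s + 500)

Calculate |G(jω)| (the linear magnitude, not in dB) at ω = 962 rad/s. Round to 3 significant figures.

44.4

At s = jω = j962:
zero at origin: s = j962 → |·| = 962, ∠ = 90.00°
pole (s+500): 500 + j962 → |·| = √(500²+962²) = √1175444 ≈ 1084.2, ∠ = arctan(962/500) ≈ 62.54°
|G| = 50 · 962 / 1084.2 ≈ 44.365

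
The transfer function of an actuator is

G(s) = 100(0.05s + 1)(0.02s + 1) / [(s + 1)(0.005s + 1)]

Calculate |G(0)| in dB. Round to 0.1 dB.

G(0) = 100 · 1 / 1 = 100
20 log₁₀(100) ≈ 40.00 dB

40.0 dB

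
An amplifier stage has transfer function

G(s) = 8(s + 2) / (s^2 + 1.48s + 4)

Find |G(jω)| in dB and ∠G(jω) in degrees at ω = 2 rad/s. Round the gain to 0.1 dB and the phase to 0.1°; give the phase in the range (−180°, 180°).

At s = jω = j2:
zero (s+2): 2 + j2 → |·| = √(2²+2²) = √8 ≈ 2.8284, ∠ = arctan(2/2) ≈ 45.00°
quadratic: (j2)² + 1.48·j2 + 4 = 0 + j2.96 → |·| ≈ 2.96, ∠ ≈ 90.00°
|G| = 8 · 2.8284 / 2.96 ≈ 7.6443
Gain = 20 log₁₀(7.6443) ≈ 17.67 dB
∠G = 45.00° − 90.00° = -45.00°

17.7 dB, -45.0°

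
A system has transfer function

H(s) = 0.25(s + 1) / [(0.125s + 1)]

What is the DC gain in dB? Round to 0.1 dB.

-12.0 dB

H(0) = 0.25 · 1 / 1 = 0.25
20 log₁₀(0.25) ≈ -12.04 dB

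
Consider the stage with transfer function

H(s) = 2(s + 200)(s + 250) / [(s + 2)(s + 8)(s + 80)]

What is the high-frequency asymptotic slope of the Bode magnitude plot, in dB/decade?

-20 dB/decade

Each pole contributes −20 dB/decade at high frequency; each zero contributes +20 dB/decade.
Net: 2 zero(s) − 3 pole(s) → -20 dB/decade.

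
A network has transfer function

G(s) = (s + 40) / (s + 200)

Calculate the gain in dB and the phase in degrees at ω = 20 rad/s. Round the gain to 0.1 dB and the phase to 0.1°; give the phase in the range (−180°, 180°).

Substitute s = j20:
Numerator: (j20) + 40 = 40 + j20
Denominator: (j20) + 200 = 200 + j20
|N| = √(40² + 20²) ≈ 44.721, ∠N ≈ 26.57°
|D| = √(200² + 20²) ≈ 201, ∠D ≈ 5.71°
|G| = 44.721 / 201 ≈ 0.22249
Gain = 20 log₁₀(0.22249) ≈ -13.05 dB
∠G = 26.57° − 5.71° = 20.86°

-13.1 dB, 20.9°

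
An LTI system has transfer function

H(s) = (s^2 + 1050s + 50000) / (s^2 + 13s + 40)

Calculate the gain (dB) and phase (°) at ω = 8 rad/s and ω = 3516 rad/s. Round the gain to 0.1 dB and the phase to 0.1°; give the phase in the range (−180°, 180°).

Substitute s = j8:
Numerator: (j8)^2 + 1050(j8) + 50000 = 49936 + j8400
Denominator: (j8)^2 + 13(j8) + 40 = -24 + j104
|N| = √(49936² + 8400²) ≈ 50638, ∠N ≈ 9.55°
|D| = √(24² + 104²) ≈ 106.73, ∠D ≈ 102.99°
|H| = 50638 / 106.73 ≈ 474.45
Gain = 20 log₁₀(474.45) ≈ 53.52 dB
∠H = 9.55° − 102.99° = -93.44°

Substitute s = j3516:
Numerator: (j3516)^2 + 1050(j3516) + 50000 = -12312256 + j3691800
Denominator: (j3516)^2 + 13(j3516) + 40 = -12362216 + j45708
|N| = √(12312256² + 3691800²) ≈ 1.2854e+07, ∠N ≈ 163.31°
|D| = √(12362216² + 45708²) ≈ 1.2362e+07, ∠D ≈ 179.79°
|H| = 1.2854e+07 / 1.2362e+07 ≈ 1.0398
Gain = 20 log₁₀(1.0398) ≈ 0.34 dB
∠H = 163.31° − 179.79° = -16.48°

ω = 8: 53.5 dB, -93.4°; ω = 3516: 0.3 dB, -16.5°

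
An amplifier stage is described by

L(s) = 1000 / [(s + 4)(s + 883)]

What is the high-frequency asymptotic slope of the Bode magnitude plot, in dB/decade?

-40 dB/decade

Each pole contributes −20 dB/decade at high frequency; each zero contributes +20 dB/decade.
Net: 0 zero(s) − 2 pole(s) → -40 dB/decade.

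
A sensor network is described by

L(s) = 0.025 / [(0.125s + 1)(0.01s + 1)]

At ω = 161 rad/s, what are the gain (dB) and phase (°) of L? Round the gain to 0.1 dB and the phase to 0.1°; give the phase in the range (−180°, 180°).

-63.7 dB, -145.3°

At ω = 161 rad/s:
pole (1 + j161·0.125) = 1 + j20.125 → |·| ≈ 20.15, ∠ ≈ 87.16°
pole (1 + j161·0.01) = 1 + j1.61 → |·| ≈ 1.8953, ∠ ≈ 58.15°
|L| = 0.025 · 1 / (20.15 · 1.8953) ≈ 0.00065462
Gain = 20 log₁₀(0.00065462) ≈ -63.68 dB
∠L = (0°) − (87.16° + 58.15°) = -145.31°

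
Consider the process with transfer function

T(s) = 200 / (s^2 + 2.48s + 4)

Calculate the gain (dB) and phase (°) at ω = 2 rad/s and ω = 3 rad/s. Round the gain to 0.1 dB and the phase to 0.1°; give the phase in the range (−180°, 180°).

At s = jω = j2:
quadratic: (j2)² + 2.48·j2 + 4 = 0 + j4.96 → |·| ≈ 4.96, ∠ ≈ 90.00°
|T| = 200 / 4.96 ≈ 40.323
Gain = 20 log₁₀(40.323) ≈ 32.11 dB
∠T = 0.00° − 90.00° = -90.00°

At s = jω = j3:
quadratic: (j3)² + 2.48·j3 + 4 = -5 + j7.44 → |·| ≈ 8.964, ∠ ≈ 123.90°
|T| = 200 / 8.964 ≈ 22.311
Gain = 20 log₁₀(22.311) ≈ 26.97 dB
∠T = 0.00° − 123.90° = -123.90°

ω = 2: 32.1 dB, -90.0°; ω = 3: 27.0 dB, -123.9°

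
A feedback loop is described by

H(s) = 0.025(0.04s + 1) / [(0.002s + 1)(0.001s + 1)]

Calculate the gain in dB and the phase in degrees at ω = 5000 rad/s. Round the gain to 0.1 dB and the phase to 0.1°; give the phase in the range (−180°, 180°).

-20.2 dB, -73.3°

At ω = 5000 rad/s:
zero (1 + j5000·0.04) = 1 + j200 → |·| ≈ 200, ∠ ≈ 89.71°
pole (1 + j5000·0.002) = 1 + j10 → |·| ≈ 10.05, ∠ ≈ 84.29°
pole (1 + j5000·0.001) = 1 + j5 → |·| ≈ 5.099, ∠ ≈ 78.69°
|H| = 0.025 · 200 / (10.05 · 5.099) ≈ 0.097571
Gain = 20 log₁₀(0.097571) ≈ -20.21 dB
∠H = (89.71°) − (84.29° + 78.69°) = -73.27°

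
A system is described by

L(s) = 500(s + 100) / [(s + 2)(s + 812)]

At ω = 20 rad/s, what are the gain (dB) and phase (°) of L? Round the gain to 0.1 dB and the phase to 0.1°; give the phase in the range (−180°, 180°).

At s = jω = j20:
zero (s+100): 100 + j20 → |·| = √(100²+20²) = √10400 ≈ 101.98, ∠ = arctan(20/100) ≈ 11.31°
pole (s+2): 2 + j20 → |·| = √(2²+20²) = √404 ≈ 20.1, ∠ = arctan(20/2) ≈ 84.29°
pole (s+812): 812 + j20 → |·| = √(812²+20²) = √659744 ≈ 812.25, ∠ = arctan(20/812) ≈ 1.41°
|L| = 500 · 101.98 / 16326 ≈ 3.1232
Gain = 20 log₁₀(3.1232) ≈ 9.89 dB
∠L = 11.31° − 85.70° = -74.39°

9.9 dB, -74.4°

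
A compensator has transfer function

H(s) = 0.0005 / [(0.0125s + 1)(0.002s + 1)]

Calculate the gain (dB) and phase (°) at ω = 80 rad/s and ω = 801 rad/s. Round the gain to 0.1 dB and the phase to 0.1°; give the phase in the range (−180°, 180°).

ω = 80: -69.1 dB, -54.1°; ω = 801: -91.6 dB, -142.3°

At ω = 80 rad/s:
pole (1 + j80·0.0125) = 1 + j1 → |·| ≈ 1.4142, ∠ ≈ 45.00°
pole (1 + j80·0.002) = 1 + j0.16 → |·| ≈ 1.0127, ∠ ≈ 9.09°
|H| = 0.0005 · 1 / (1.4142 · 1.0127) ≈ 0.00034912
Gain = 20 log₁₀(0.00034912) ≈ -69.14 dB
∠H = (0°) − (45.00° + 9.09°) = -54.09°

At ω = 801 rad/s:
pole (1 + j801·0.0125) = 1 + j10.0125 → |·| ≈ 10.062, ∠ ≈ 84.30°
pole (1 + j801·0.002) = 1 + j1.602 → |·| ≈ 1.8885, ∠ ≈ 58.03°
|H| = 0.0005 · 1 / (10.062 · 1.8885) ≈ 2.6313e-05
Gain = 20 log₁₀(2.6313e-05) ≈ -91.60 dB
∠H = (0°) − (84.30° + 58.03°) = -142.33°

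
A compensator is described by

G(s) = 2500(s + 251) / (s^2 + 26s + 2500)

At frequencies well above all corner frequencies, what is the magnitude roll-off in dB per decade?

-20 dB/decade

Each pole contributes −20 dB/decade at high frequency; each zero contributes +20 dB/decade.
Net: 1 zero(s) − 2 pole(s) → -20 dB/decade.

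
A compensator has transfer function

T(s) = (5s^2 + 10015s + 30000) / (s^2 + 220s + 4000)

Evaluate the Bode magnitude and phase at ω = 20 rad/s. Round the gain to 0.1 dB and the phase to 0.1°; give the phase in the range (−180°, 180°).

31.0 dB, 31.3°

Substitute s = j20:
Numerator: 5(j20)^2 + 10015(j20) + 30000 = 28000 + j200300
Denominator: (j20)^2 + 220(j20) + 4000 = 3600 + j4400
|N| = √(28000² + 200300²) ≈ 2.0225e+05, ∠N ≈ 82.04°
|D| = √(3600² + 4400²) ≈ 5685.1, ∠D ≈ 50.71°
|T| = 2.0225e+05 / 5685.1 ≈ 35.575
Gain = 20 log₁₀(35.575) ≈ 31.02 dB
∠T = 82.04° − 50.71° = 31.33°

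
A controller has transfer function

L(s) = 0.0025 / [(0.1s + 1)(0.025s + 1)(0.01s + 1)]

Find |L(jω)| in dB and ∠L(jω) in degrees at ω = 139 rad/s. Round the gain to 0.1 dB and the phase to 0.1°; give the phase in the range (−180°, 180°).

-90.8 dB, 145.9°

At ω = 139 rad/s:
pole (1 + j139·0.1) = 1 + j13.9 → |·| ≈ 13.936, ∠ ≈ 85.89°
pole (1 + j139·0.025) = 1 + j3.475 → |·| ≈ 3.616, ∠ ≈ 73.95°
pole (1 + j139·0.01) = 1 + j1.39 → |·| ≈ 1.7123, ∠ ≈ 54.27°
|L| = 0.0025 · 1 / (13.936 · 3.616 · 1.7123) ≈ 2.8973e-05
Gain = 20 log₁₀(2.8973e-05) ≈ -90.76 dB
∠L = (0°) − (85.89° + 73.95° + 54.27°) = -214.11° ≡ 145.89° (principal value)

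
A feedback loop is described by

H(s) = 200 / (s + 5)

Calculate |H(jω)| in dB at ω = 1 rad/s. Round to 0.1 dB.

31.9 dB

Substitute s = j1:
Numerator: 200 = 200 + j0
Denominator: (j1) + 5 = 5 + j1
|N| = √(200² + 0²) ≈ 200, ∠N ≈ 0.00°
|D| = √(5² + 1²) ≈ 5.099, ∠D ≈ 11.31°
|H| = 200 / 5.099 ≈ 39.223
Gain = 20 log₁₀(39.223) ≈ 31.87 dB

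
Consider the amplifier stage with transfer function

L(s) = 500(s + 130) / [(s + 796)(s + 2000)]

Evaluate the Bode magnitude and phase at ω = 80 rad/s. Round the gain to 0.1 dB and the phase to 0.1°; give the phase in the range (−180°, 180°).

-26.4 dB, 23.6°

At s = jω = j80:
zero (s+130): 130 + j80 → |·| = √(130²+80²) = √23300 ≈ 152.64, ∠ = arctan(80/130) ≈ 31.61°
pole (s+796): 796 + j80 → |·| = √(796²+80²) = √640016 ≈ 800.01, ∠ = arctan(80/796) ≈ 5.74°
pole (s+2000): 2000 + j80 → |·| = √(2000²+80²) = √4006400 ≈ 2001.6, ∠ = arctan(80/2000) ≈ 2.29°
|L| = 500 · 152.64 / 1.6013e+06 ≈ 0.047661
Gain = 20 log₁₀(0.047661) ≈ -26.44 dB
∠L = 31.61° − 8.03° = 23.58°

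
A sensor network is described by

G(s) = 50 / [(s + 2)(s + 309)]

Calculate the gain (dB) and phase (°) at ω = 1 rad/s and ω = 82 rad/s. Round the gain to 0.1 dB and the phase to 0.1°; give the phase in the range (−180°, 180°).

At s = jω = j1:
pole (s+2): 2 + j1 → |·| = √(2²+1²) = √5 ≈ 2.2361, ∠ = arctan(1/2) ≈ 26.57°
pole (s+309): 309 + j1 → |·| = √(309²+1²) = √95482 ≈ 309, ∠ = arctan(1/309) ≈ 0.19°
|G| = 50 / 690.95 ≈ 0.072364
Gain = 20 log₁₀(0.072364) ≈ -22.81 dB
∠G = 0.00° − 26.76° = -26.76°

At s = jω = j82:
pole (s+2): 2 + j82 → |·| = √(2²+82²) = √6728 ≈ 82.024, ∠ = arctan(82/2) ≈ 88.60°
pole (s+309): 309 + j82 → |·| = √(309²+82²) = √102205 ≈ 319.7, ∠ = arctan(82/309) ≈ 14.86°
|G| = 50 / 26223 ≈ 0.0019067
Gain = 20 log₁₀(0.0019067) ≈ -54.39 dB
∠G = 0.00° − 103.46° = -103.46°

ω = 1: -22.8 dB, -26.8°; ω = 82: -54.4 dB, -103.5°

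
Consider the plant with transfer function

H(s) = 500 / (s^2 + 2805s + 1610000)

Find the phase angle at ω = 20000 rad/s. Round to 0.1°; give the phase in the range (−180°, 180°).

Substitute s = j20000:
Numerator: 500 = 500 + j0
Denominator: (j20000)^2 + 2805(j20000) + 1610000 = -398390000 + j56100000
|N| = √(500² + 0²) ≈ 500, ∠N ≈ 0.00°
|D| = √(398390000² + 56100000²) ≈ 4.0232e+08, ∠D ≈ 171.98°
∠H = 0.00° − 171.98° = -171.98°

-172.0°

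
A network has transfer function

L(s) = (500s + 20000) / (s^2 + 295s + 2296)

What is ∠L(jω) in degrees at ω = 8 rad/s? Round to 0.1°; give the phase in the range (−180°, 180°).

-35.3°

Substitute s = j8:
Numerator: 500(j8) + 20000 = 20000 + j4000
Denominator: (j8)^2 + 295(j8) + 2296 = 2232 + j2360
|N| = √(20000² + 4000²) ≈ 20396, ∠N ≈ 11.31°
|D| = √(2232² + 2360²) ≈ 3248.3, ∠D ≈ 46.60°
∠L = 11.31° − 46.60° = -35.29°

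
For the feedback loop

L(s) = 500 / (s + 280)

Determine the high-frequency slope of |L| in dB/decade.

-20 dB/decade

Each pole contributes −20 dB/decade at high frequency; each zero contributes +20 dB/decade.
Net: 0 zero(s) − 1 pole(s) → -20 dB/decade.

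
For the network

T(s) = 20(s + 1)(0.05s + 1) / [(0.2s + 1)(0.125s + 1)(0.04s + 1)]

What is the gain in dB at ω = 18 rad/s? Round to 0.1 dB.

32.6 dB

At ω = 18 rad/s:
zero (1 + j18·1) = 1 + j18 → |·| ≈ 18.028, ∠ ≈ 86.82°
zero (1 + j18·0.05) = 1 + j0.9 → |·| ≈ 1.3454, ∠ ≈ 41.99°
pole (1 + j18·0.2) = 1 + j3.6 → |·| ≈ 3.7363, ∠ ≈ 74.48°
pole (1 + j18·0.125) = 1 + j2.25 → |·| ≈ 2.4622, ∠ ≈ 66.04°
pole (1 + j18·0.04) = 1 + j0.72 → |·| ≈ 1.2322, ∠ ≈ 35.75°
|T| = 20 · 18.028 · 1.3454 / (3.7363 · 2.4622 · 1.2322) ≈ 42.794
Gain = 20 log₁₀(42.794) ≈ 32.63 dB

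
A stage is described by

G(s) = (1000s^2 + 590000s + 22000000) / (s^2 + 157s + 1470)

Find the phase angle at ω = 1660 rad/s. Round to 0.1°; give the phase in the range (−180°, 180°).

Substitute s = j1660:
Numerator: 1000(j1660)^2 + 590000(j1660) + 22000000 = -2733600000 + j979400000
Denominator: (j1660)^2 + 157(j1660) + 1470 = -2754130 + j260620
|N| = √(2733600000² + 979400000²) ≈ 2.9038e+09, ∠N ≈ 160.29°
|D| = √(2754130² + 260620²) ≈ 2.7664e+06, ∠D ≈ 174.59°
∠G = 160.29° − 174.59° = -14.30°

-14.3°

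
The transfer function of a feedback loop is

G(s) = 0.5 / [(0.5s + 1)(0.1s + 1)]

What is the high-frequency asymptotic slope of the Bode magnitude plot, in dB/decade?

-40 dB/decade

Each pole contributes −20 dB/decade at high frequency; each zero contributes +20 dB/decade.
Net: 0 zero(s) − 2 pole(s) → -40 dB/decade.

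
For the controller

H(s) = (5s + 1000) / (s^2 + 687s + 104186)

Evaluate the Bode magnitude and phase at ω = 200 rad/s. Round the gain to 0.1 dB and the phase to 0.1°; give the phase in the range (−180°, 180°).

Substitute s = j200:
Numerator: 5(j200) + 1000 = 1000 + j1000
Denominator: (j200)^2 + 687(j200) + 104186 = 64186 + j137400
|N| = √(1000² + 1000²) ≈ 1414.2, ∠N ≈ 45.00°
|D| = √(64186² + 137400²) ≈ 1.5165e+05, ∠D ≈ 64.96°
|H| = 1414.2 / 1.5165e+05 ≈ 0.0093254
Gain = 20 log₁₀(0.0093254) ≈ -40.61 dB
∠H = 45.00° − 64.96° = -19.96°

-40.6 dB, -20.0°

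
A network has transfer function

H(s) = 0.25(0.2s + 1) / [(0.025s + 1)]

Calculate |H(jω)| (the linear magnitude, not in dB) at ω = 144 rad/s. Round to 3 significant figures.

1.93

At ω = 144 rad/s:
zero (1 + j144·0.2) = 1 + j28.8 → |·| ≈ 28.817, ∠ ≈ 88.01°
pole (1 + j144·0.025) = 1 + j3.6 → |·| ≈ 3.7363, ∠ ≈ 74.48°
|H| = 0.25 · 28.817 / (3.7363) ≈ 1.9282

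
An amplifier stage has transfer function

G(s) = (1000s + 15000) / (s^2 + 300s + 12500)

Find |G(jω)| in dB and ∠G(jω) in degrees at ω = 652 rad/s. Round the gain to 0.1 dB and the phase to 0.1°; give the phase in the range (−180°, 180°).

3.1 dB, -66.0°

Substitute s = j652:
Numerator: 1000(j652) + 15000 = 15000 + j652000
Denominator: (j652)^2 + 300(j652) + 12500 = -412604 + j195600
|N| = √(15000² + 652000²) ≈ 6.5217e+05, ∠N ≈ 88.68°
|D| = √(412604² + 195600²) ≈ 4.5662e+05, ∠D ≈ 154.64°
|G| = 6.5217e+05 / 4.5662e+05 ≈ 1.4283
Gain = 20 log₁₀(1.4283) ≈ 3.10 dB
∠G = 88.68° − 154.64° = -65.96°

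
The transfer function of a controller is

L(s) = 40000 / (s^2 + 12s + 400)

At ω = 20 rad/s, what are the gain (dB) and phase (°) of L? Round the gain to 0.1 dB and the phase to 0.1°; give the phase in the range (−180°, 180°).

44.4 dB, -90.0°

At s = jω = j20:
quadratic: (j20)² + 12·j20 + 400 = 0 + j240 → |·| ≈ 240, ∠ ≈ 90.00°
|L| = 40000 / 240 ≈ 166.67
Gain = 20 log₁₀(166.67) ≈ 44.44 dB
∠L = 0.00° − 90.00° = -90.00°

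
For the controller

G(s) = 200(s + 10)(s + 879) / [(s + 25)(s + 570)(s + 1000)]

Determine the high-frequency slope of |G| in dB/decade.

-20 dB/decade

Each pole contributes −20 dB/decade at high frequency; each zero contributes +20 dB/decade.
Net: 2 zero(s) − 3 pole(s) → -20 dB/decade.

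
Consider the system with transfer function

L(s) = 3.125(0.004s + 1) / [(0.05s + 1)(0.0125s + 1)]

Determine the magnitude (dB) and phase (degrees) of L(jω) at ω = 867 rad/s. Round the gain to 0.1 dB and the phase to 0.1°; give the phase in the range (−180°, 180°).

-32.4 dB, -99.5°

At ω = 867 rad/s:
zero (1 + j867·0.004) = 1 + j3.468 → |·| ≈ 3.6093, ∠ ≈ 73.92°
pole (1 + j867·0.05) = 1 + j43.35 → |·| ≈ 43.362, ∠ ≈ 88.68°
pole (1 + j867·0.0125) = 1 + j10.8375 → |·| ≈ 10.884, ∠ ≈ 84.73°
|L| = 3.125 · 3.6093 / (43.362 · 10.884) ≈ 0.023899
Gain = 20 log₁₀(0.023899) ≈ -32.43 dB
∠L = (73.92°) − (88.68° + 84.73°) = -99.49°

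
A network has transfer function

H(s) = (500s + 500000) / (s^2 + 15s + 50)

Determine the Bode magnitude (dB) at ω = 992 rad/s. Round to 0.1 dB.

-2.9 dB

Substitute s = j992:
Numerator: 500(j992) + 500000 = 500000 + j496000
Denominator: (j992)^2 + 15(j992) + 50 = -984014 + j14880
|N| = √(500000² + 496000²) ≈ 7.0428e+05, ∠N ≈ 44.77°
|D| = √(984014² + 14880²) ≈ 9.8413e+05, ∠D ≈ 179.13°
|H| = 7.0428e+05 / 9.8413e+05 ≈ 0.71564
Gain = 20 log₁₀(0.71564) ≈ -2.91 dB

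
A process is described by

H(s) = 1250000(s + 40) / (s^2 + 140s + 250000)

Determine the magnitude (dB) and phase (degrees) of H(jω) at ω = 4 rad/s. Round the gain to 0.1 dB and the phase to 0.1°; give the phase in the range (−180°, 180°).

46.1 dB, 5.6°

At s = jω = j4:
zero (s+40): 40 + j4 → |·| = √(40²+4²) = √1616 ≈ 40.2, ∠ = arctan(4/40) ≈ 5.71°
quadratic: (j4)² + 140·j4 + 250000 = 249984 + j560 → |·| ≈ 2.4998e+05, ∠ ≈ 0.13°
|H| = 1250000 · 40.2 / 2.4998e+05 ≈ 201.02
Gain = 20 log₁₀(201.02) ≈ 46.06 dB
∠H = 5.71° − 0.13° = 5.58°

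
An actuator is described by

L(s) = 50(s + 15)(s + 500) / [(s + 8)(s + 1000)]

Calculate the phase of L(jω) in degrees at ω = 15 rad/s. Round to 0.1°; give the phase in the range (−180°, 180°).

-16.1°

At s = jω = j15:
zero (s+15): 15 + j15 → |·| = √(15²+15²) = √450 ≈ 21.213, ∠ = arctan(15/15) ≈ 45.00°
zero (s+500): 500 + j15 → |·| = √(500²+15²) = √250225 ≈ 500.22, ∠ = arctan(15/500) ≈ 1.72°
pole (s+8): 8 + j15 → |·| = √(8²+15²) = √289 ≈ 17, ∠ = arctan(15/8) ≈ 61.93°
pole (s+1000): 1000 + j15 → |·| = √(1000²+15²) = √1000225 ≈ 1000.1, ∠ = arctan(15/1000) ≈ 0.86°
∠L = 46.72° − 62.79° = -16.07°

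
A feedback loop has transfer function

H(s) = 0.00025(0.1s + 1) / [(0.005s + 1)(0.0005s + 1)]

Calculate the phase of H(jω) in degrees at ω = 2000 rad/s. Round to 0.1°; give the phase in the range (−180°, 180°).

At ω = 2000 rad/s:
zero (1 + j2000·0.1) = 1 + j200 → |·| ≈ 200, ∠ ≈ 89.71°
pole (1 + j2000·0.005) = 1 + j10 → |·| ≈ 10.05, ∠ ≈ 84.29°
pole (1 + j2000·0.0005) = 1 + j1 → |·| ≈ 1.4142, ∠ ≈ 45.00°
∠H = (89.71°) − (84.29° + 45.00°) = -39.58°

-39.6°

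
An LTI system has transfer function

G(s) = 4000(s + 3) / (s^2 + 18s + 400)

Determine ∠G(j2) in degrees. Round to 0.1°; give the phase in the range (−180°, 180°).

At s = jω = j2:
zero (s+3): 3 + j2 → |·| = √(3²+2²) = √13 ≈ 3.6056, ∠ = arctan(2/3) ≈ 33.69°
quadratic: (j2)² + 18·j2 + 400 = 396 + j36 → |·| ≈ 397.63, ∠ ≈ 5.19°
∠G = 33.69° − 5.19° = 28.50°

28.5°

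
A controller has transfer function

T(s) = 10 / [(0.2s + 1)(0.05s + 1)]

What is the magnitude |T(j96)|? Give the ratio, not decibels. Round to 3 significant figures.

0.106

At ω = 96 rad/s:
pole (1 + j96·0.2) = 1 + j19.2 → |·| ≈ 19.226, ∠ ≈ 87.02°
pole (1 + j96·0.05) = 1 + j4.8 → |·| ≈ 4.9031, ∠ ≈ 78.23°
|T| = 10 · 1 / (19.226 · 4.9031) ≈ 0.10608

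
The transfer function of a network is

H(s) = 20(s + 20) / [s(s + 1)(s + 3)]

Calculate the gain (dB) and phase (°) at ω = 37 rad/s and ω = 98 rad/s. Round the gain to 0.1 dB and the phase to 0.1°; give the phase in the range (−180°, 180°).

ω = 37: -35.6 dB, 157.8°; ω = 98: -53.5 dB, 170.8°

At s = jω = j37:
zero (s+20): 20 + j37 → |·| = √(20²+37²) = √1769 ≈ 42.059, ∠ = arctan(37/20) ≈ 61.61°
pole (s+1): 1 + j37 → |·| = √(1²+37²) = √1370 ≈ 37.014, ∠ = arctan(37/1) ≈ 88.45°
pole (s+3): 3 + j37 → |·| = √(3²+37²) = √1378 ≈ 37.121, ∠ = arctan(37/3) ≈ 85.36°
pole at origin: |s| = 37, ∠ = 90.00° (in denominator)
|H| = 20 · 42.059 / 50838 ≈ 0.016546
Gain = 20 log₁₀(0.016546) ≈ -35.63 dB
∠H = 61.61° − 263.81° = -202.20° ≡ 157.80° (principal value)

At s = jω = j98:
zero (s+20): 20 + j98 → |·| = √(20²+98²) = √10004 ≈ 100.02, ∠ = arctan(98/20) ≈ 78.47°
pole (s+1): 1 + j98 → |·| = √(1²+98²) = √9605 ≈ 98.005, ∠ = arctan(98/1) ≈ 89.42°
pole (s+3): 3 + j98 → |·| = √(3²+98²) = √9613 ≈ 98.046, ∠ = arctan(98/3) ≈ 88.25°
pole at origin: |s| = 98, ∠ = 90.00° (in denominator)
|H| = 20 · 100.02 / 9.4168e+05 ≈ 0.0021243
Gain = 20 log₁₀(0.0021243) ≈ -53.46 dB
∠H = 78.47° − 267.67° = -189.20° ≡ 170.80° (principal value)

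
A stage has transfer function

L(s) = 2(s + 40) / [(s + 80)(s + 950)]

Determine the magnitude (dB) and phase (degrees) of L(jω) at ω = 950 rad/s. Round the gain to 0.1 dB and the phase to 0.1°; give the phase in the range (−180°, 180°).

At s = jω = j950:
zero (s+40): 40 + j950 → |·| = √(40²+950²) = √904100 ≈ 950.84, ∠ = arctan(950/40) ≈ 87.59°
pole (s+80): 80 + j950 → |·| = √(80²+950²) = √908900 ≈ 953.36, ∠ = arctan(950/80) ≈ 85.19°
pole (s+950): 950 + j950 → |·| = √(950²+950²) = √1805000 ≈ 1343.5, ∠ = arctan(950/950) ≈ 45.00°
|L| = 2 · 950.84 / 1.2808e+06 ≈ 0.0014848
Gain = 20 log₁₀(0.0014848) ≈ -56.57 dB
∠L = 87.59° − 130.19° = -42.60°

-56.6 dB, -42.6°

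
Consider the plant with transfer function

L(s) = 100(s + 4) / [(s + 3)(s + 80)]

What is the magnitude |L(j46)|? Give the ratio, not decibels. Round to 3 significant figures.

1.09

At s = jω = j46:
zero (s+4): 4 + j46 → |·| = √(4²+46²) = √2132 ≈ 46.174, ∠ = arctan(46/4) ≈ 85.03°
pole (s+3): 3 + j46 → |·| = √(3²+46²) = √2125 ≈ 46.098, ∠ = arctan(46/3) ≈ 86.27°
pole (s+80): 80 + j46 → |·| = √(80²+46²) = √8516 ≈ 92.282, ∠ = arctan(46/80) ≈ 29.90°
|L| = 100 · 46.174 / 4254 ≈ 1.0854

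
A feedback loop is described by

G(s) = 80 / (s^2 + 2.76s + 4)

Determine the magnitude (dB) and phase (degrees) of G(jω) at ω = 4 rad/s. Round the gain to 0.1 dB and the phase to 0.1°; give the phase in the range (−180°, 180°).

13.8 dB, -137.4°

At s = jω = j4:
quadratic: (j4)² + 2.76·j4 + 4 = -12 + j11.04 → |·| ≈ 16.306, ∠ ≈ 137.39°
|G| = 80 / 16.306 ≈ 4.9062
Gain = 20 log₁₀(4.9062) ≈ 13.81 dB
∠G = 0.00° − 137.39° = -137.39°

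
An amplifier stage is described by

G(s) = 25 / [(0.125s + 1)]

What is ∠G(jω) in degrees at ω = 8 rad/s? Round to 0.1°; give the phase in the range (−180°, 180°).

At ω = 8 rad/s:
pole (1 + j8·0.125) = 1 + j1 → |·| ≈ 1.4142, ∠ ≈ 45.00°
∠G = (0°) − (45.00°) = -45.00°

-45.0°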